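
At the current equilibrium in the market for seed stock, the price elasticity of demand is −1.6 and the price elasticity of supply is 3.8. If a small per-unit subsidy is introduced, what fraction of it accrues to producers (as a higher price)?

For a small subsidy around the equilibrium, the benefit split depends on the relative slopes, which at a point are proportional to the elasticities.
Buyer share = εs/(εs + |εd|) = 3.8/(3.8 + 1.6) = 19/27; seller share = |εd|/(εs + |εd|) = 8/27.
So producers capture 8/27 of the subsidy.

Producer share = 8/27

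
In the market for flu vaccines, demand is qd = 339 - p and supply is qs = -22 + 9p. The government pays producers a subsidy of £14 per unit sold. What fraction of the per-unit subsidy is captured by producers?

Producer share = 0.1

Pre-subsidy: 339 - p = -22 + 9p gives p* = 36.1, q* = 302.9.
With the subsidy, sellers receive ps = pb + 14 for each unit, where pb is the price buyers pay.
Supply in terms of pb becomes qs = -22 + 9(pb + 14) = 104 + 9pb. Setting this equal to demand: 339 - pb = 104 + 9pb, so pb = 23.5.
Sellers receive ps = 23.5 + 14 = 37.5; q' = 339 − 1·23.5 = 315.5.
Buyers' price falls by p* − pb = 36.1 − 23.5 = 12.6; sellers' price rises by ps − p* = 37.5 − 36.1 = 1.4.
So producers capture 1.4/14 = 0.1 of each unit of subsidy.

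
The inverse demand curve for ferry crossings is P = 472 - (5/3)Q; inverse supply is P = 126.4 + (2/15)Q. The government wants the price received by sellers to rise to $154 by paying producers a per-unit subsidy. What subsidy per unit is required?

At a seller price of 154, quantity supplied is -948 + 7.5·154 = 207.
Buyers absorb 207 only when they pay Pb = 472 − (5/3)·207 = 127.
s = Ps − Pb = 154 − 127 = 27.

Required subsidy s = $27 per unit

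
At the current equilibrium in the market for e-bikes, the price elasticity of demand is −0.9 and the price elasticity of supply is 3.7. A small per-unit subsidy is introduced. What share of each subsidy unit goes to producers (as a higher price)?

Producer share = 9/46

For a small subsidy around the equilibrium, the benefit split depends on the relative slopes, which at a point are proportional to the elasticities.
Buyer share = εs/(εs + |εd|) = 3.7/(3.7 + 0.9) = 37/46; seller share = |εd|/(εs + |εd|) = 9/46.
So producers capture 9/46 of the subsidy.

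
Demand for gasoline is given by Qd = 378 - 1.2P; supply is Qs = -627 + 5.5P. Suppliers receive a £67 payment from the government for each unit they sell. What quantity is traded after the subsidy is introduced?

Pre-subsidy: 378 - 1.2P = -627 + 5.5P gives P* = 150, Q* = 198.
With the subsidy, sellers receive Ps = Pb + 67 for each unit, where Pb is the price buyers pay.
Supply in terms of Pb becomes Qs = -627 + 5.5(Pb + 67) = -258.5 + 5.5Pb. Setting this equal to demand: 378 - 1.2Pb = -258.5 + 5.5Pb, so Pb = 95.
Sellers receive Ps = 95 + 67 = 162; Q' = 378 − 1.2·95 = 264.

Q' = 264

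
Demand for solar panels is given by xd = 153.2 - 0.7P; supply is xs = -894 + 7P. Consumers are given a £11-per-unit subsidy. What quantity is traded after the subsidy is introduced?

x' = 65

Pre-subsidy: 153.2 - 0.7P = -894 + 7P gives P* = 136, x* = 58.
With the rebate, buyers effectively pay Pb = Ps − 11, where Ps is the price sellers receive.
Demand in terms of Ps becomes xd = 153.2 − 0.7(Ps − 11) = 160.9 - 0.7Ps. Setting this equal to supply: 160.9 - 0.7Ps = -894 + 7Ps, so Ps = 137.
Buyers pay Pb = 137 − 11 = 126; x' = -894 + 7·137 = 65.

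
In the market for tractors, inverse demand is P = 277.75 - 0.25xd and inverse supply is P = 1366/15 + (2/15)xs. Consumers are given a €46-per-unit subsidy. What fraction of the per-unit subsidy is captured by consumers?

Pre-subsidy: 277.75 - 0.25x = 1366/15 + (2/15)x gives x* = 487 and P* = 156.
With the rebate, buyers effectively pay Pb = Ps − 46, where Ps is the price sellers receive.
On the curves, Pb = 277.75 - 0.25x and Ps = 1366/15 + (2/15)x; the wedge Ps − Pb = 46 gives 1366/15 + (2/15)x − (277.75 - 0.25x) = 46, so x' = 607.
Then Pb = 277.75 − 0.25·607 = 126 and Ps = 1366/15 + (2/15)·607 = 172.
Buyers' price falls by P* − Pb = 156 − 126 = 30; sellers' price rises by Ps − P* = 172 − 156 = 16.
So consumers capture 30/46 = 15/23 of each unit of subsidy.

Consumer share = 15/23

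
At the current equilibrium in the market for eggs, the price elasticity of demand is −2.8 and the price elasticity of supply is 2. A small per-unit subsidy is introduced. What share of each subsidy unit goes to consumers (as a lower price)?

For a small subsidy around the equilibrium, the benefit split depends on the relative slopes, which at a point are proportional to the elasticities.
Buyer share = εs/(εs + |εd|) = 2/(2 + 2.8) = 5/12; seller share = |εd|/(εs + |εd|) = 7/12.

Consumer share = 5/12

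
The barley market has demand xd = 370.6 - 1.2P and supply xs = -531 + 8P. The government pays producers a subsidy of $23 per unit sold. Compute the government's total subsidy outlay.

Government cost = $6371

Pre-subsidy: 370.6 - 1.2P = -531 + 8P gives P* = 98, x* = 253.
With the subsidy, sellers receive Ps = Pb + 23 for each unit, where Pb is the price buyers pay.
Supply in terms of Pb becomes xs = -531 + 8(Pb + 23) = -347 + 8Pb. Setting this equal to demand: 370.6 - 1.2Pb = -347 + 8Pb, so Pb = 78.
Sellers receive Ps = 78 + 23 = 101; x' = 370.6 − 1.2·78 = 277.
Government outlay = subsidy × quantity = 23 × 277 = 6371.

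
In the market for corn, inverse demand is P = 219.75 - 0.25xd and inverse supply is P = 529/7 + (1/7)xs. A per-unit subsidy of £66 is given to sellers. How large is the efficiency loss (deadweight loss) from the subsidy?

Pre-subsidy: 219.75 - 0.25x = 529/7 + (1/7)x gives x* = 367 and P* = 128.
With the subsidy, sellers receive Ps = Pb + 66 for each unit, where Pb is the price buyers pay.
On the curves, Pb = 219.75 - 0.25x and Ps = 529/7 + (1/7)x; the wedge Ps − Pb = 66 gives 529/7 + (1/7)x − (219.75 - 0.25x) = 66, so x' = 535.
Then Pb = 219.75 − 0.25·535 = 86 and Ps = 529/7 + (1/7)·535 = 152.
The subsidy expands output by 535 − 367 = 168 past the efficient level; on those units the gap between marginal cost and willingness to pay runs from 0 up to 66.
DWL = ½ × 66 × 168 = 5544.

Deadweight loss = £5544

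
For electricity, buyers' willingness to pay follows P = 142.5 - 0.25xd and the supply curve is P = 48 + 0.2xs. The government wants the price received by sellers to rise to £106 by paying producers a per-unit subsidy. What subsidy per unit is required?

Required subsidy s = £36 per unit

At a seller price of 106, quantity supplied is -240 + 5·106 = 290.
Buyers absorb 290 only when they pay Pb = 142.5 − 0.25·290 = 70.
s = Ps − Pb = 106 − 70 = 36.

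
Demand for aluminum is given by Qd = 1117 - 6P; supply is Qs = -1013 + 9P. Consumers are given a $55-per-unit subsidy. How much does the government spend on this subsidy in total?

Government cost = $25465

Pre-subsidy: 1117 - 6P = -1013 + 9P gives P* = 142, Q* = 265.
With the rebate, buyers effectively pay Pb = Ps − 55, where Ps is the price sellers receive.
Demand in terms of Ps becomes Qd = 1117 − 6(Ps − 55) = 1447 - 6Ps. Setting this equal to supply: 1447 - 6Ps = -1013 + 9Ps, so Ps = 164.
Buyers pay Pb = 164 − 55 = 109; Q' = -1013 + 9·164 = 463.
Government outlay = subsidy × quantity = 55 × 463 = 25465.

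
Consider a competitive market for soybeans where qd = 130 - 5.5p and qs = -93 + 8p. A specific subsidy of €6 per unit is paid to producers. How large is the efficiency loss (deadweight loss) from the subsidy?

Deadweight loss = 176/3

Pre-subsidy: 130 - 5.5p = -93 + 8p gives p* = 446/27, q* = 1057/27.
With the subsidy, sellers receive ps = pb + 6 for each unit, where pb is the price buyers pay.
Supply in terms of pb becomes qs = -93 + 8(pb + 6) = -45 + 8pb. Setting this equal to demand: 130 - 5.5pb = -45 + 8pb, so pb = 350/27.
Sellers receive ps = 350/27 + 6 = 512/27; q' = 130 − 5.5·(350/27) = 1585/27.
The subsidy expands output by 1585/27 − 1057/27 = 176/9 past the efficient level; on those units the gap between marginal cost and willingness to pay runs from 0 up to 6.
DWL = ½ × 6 × 176/9 = 176/3.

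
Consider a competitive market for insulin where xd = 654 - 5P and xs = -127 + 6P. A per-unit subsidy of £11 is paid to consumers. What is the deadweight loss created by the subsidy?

Pre-subsidy: 654 - 5P = -127 + 6P gives P* = 71, x* = 299.
With the rebate, buyers effectively pay Pb = Ps − 11, where Ps is the price sellers receive.
Demand in terms of Ps becomes xd = 654 − 5(Ps − 11) = 709 - 5Ps. Setting this equal to supply: 709 - 5Ps = -127 + 6Ps, so Ps = 76.
Buyers pay Pb = 76 − 11 = 65; x' = -127 + 6·76 = 329.
The subsidy expands output by 329 − 299 = 30 past the efficient level; on those units the gap between marginal cost and willingness to pay runs from 0 up to 11.
DWL = ½ × 11 × 30 = 165.

Deadweight loss = £165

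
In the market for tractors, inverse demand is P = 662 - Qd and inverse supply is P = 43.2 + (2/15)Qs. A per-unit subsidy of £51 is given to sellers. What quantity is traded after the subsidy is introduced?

Q' = 591

Pre-subsidy: 662 - Q = 43.2 + (2/15)Q gives Q* = 546 and P* = 116.
With the subsidy, sellers receive Ps = Pb + 51 for each unit, where Pb is the price buyers pay.
On the curves, Pb = 662 - Q and Ps = 43.2 + (2/15)Q; the wedge Ps − Pb = 51 gives 43.2 + (2/15)Q − (662 - Q) = 51, so Q' = 591.
Then Pb = 662 − 1·591 = 71 and Ps = 43.2 + (2/15)·591 = 122.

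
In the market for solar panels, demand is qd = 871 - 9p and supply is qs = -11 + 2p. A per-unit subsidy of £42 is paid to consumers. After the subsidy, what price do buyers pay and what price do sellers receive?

Pre-subsidy: 871 - 9p = -11 + 2p gives p* = 882/11, q* = 1643/11.
With the rebate, buyers effectively pay pb = ps − 42, where ps is the price sellers receive.
Demand in terms of ps becomes qd = 871 − 9(ps − 42) = 1249 - 9ps. Setting this equal to supply: 1249 - 9ps = -11 + 2ps, so ps = 1260/11.
Buyers pay pb = 1260/11 − 42 = 798/11; q' = -11 + 2·(1260/11) = 2399/11.

Buyers pay 798/11; sellers receive 1260/11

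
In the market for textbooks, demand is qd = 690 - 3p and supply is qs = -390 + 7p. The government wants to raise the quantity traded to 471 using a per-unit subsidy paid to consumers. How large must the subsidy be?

At q = 471, invert demand for the buyer price: pb = (690 − 471)/3 = 73; invert supply for the seller price: ps = (471 − (-390))/7 = 123.
The subsidy must fill the gap: s = ps − pb = 123 − 73 = 50.

Required subsidy s = 50 per unit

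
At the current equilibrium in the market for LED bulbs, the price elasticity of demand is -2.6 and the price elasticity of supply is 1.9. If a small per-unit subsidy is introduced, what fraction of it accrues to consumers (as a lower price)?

For a small subsidy around the equilibrium, the benefit split depends on the relative slopes, which at a point are proportional to the elasticities.
Buyer share = εs/(εs + |εd|) = 1.9/(1.9 + 2.6) = 19/45; seller share = |εd|/(εs + |εd|) = 26/45.

Consumer share = 19/45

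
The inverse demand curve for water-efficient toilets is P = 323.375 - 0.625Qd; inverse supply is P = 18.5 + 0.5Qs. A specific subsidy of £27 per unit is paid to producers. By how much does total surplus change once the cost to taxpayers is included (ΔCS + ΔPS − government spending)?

Net change in total surplus = -£324

Pre-subsidy: 323.375 - 0.625Q = 18.5 + 0.5Q gives Q* = 271 and P* = 154.
With the subsidy, sellers receive Ps = Pb + 27 for each unit, where Pb is the price buyers pay.
On the curves, Pb = 323.375 - 0.625Q and Ps = 18.5 + 0.5Q; the wedge Ps − Pb = 27 gives 18.5 + 0.5Q − (323.375 - 0.625Q) = 27, so Q' = 295.
Then Pb = 323.375 − 0.625·295 = 139 and Ps = 18.5 + 0.5·295 = 166.
ΔCS = ½(271 + 295)(154 − 139) = 4245; ΔPS = ½(271 + 295)(166 − 154) = 3396.
Government spending = 27 × 295 = 7965.
Net change = 4245 + 3396 − 7965 = -324. The loss equals the DWL triangle ½·27·24.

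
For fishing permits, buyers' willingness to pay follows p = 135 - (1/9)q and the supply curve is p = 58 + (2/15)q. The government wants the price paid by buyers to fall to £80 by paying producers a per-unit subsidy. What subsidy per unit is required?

At a buyer price of 80, quantity demanded is 1215 − 9·80 = 495.
Sellers supply 495 only when they receive ps = 58 + (2/15)·495 = 124.
s = ps − pb = 124 − 80 = 44.

Required subsidy s = £44 per unit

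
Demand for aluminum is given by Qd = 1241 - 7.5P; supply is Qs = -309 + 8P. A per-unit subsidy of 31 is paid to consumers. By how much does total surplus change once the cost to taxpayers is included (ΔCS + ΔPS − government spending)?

Pre-subsidy: 1241 - 7.5P = -309 + 8P gives P* = 100, Q* = 491.
With the rebate, buyers effectively pay Pb = Ps − 31, where Ps is the price sellers receive.
Demand in terms of Ps becomes Qd = 1241 − 7.5(Ps − 31) = 1473.5 - 7.5Ps. Setting this equal to supply: 1473.5 - 7.5Ps = -309 + 8Ps, so Ps = 115.
Buyers pay Pb = 115 − 31 = 84; Q' = -309 + 8·115 = 611.
ΔCS = ½(491 + 611)(100 − 84) = 8816; ΔPS = ½(491 + 611)(115 − 100) = 8265.
Government spending = 31 × 611 = 18941.
Net change = 8816 + 8265 − 18941 = -1860. The loss equals the DWL triangle ½·31·120.

Net change in total surplus = -1860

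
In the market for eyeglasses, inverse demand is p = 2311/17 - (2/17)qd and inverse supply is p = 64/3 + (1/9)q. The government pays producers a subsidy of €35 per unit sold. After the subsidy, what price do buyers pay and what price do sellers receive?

Buyers pay €59; sellers receive €94

Pre-subsidy: 2311/17 - (2/17)q = 64/3 + (1/9)q gives q* = 501 and p* = 77.
With the subsidy, sellers receive ps = pb + 35 for each unit, where pb is the price buyers pay.
On the curves, pb = 2311/17 - (2/17)q and ps = 64/3 + (1/9)q; the wedge ps − pb = 35 gives 64/3 + (1/9)q − (2311/17 - (2/17)q) = 35, so q' = 654.
Then pb = 2311/17 − (2/17)·654 = 59 and ps = 64/3 + (1/9)·654 = 94.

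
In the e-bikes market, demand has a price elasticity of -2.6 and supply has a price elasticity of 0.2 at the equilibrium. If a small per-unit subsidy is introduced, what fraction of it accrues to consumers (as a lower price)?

For a small subsidy around the equilibrium, the benefit split depends on the relative slopes, which at a point are proportional to the elasticities.
Buyer share = εs/(εs + |εd|) = 0.2/(0.2 + 2.6) = 1/14; seller share = |εd|/(εs + |εd|) = 13/14.

Consumer share = 1/14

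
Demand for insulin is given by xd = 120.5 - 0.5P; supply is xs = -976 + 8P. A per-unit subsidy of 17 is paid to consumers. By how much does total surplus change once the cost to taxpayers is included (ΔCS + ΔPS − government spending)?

Pre-subsidy: 120.5 - 0.5P = -976 + 8P gives P* = 129, x* = 56.
With the rebate, buyers effectively pay Pb = Ps − 17, where Ps is the price sellers receive.
Demand in terms of Ps becomes xd = 120.5 − 0.5(Ps − 17) = 129 - 0.5Ps. Setting this equal to supply: 129 - 0.5Ps = -976 + 8Ps, so Ps = 130.
Buyers pay Pb = 130 − 17 = 113; x' = -976 + 8·130 = 64.
ΔCS = ½(56 + 64)(129 − 113) = 960; ΔPS = ½(56 + 64)(130 − 129) = 60.
Government spending = 17 × 64 = 1088.
Net change = 960 + 60 − 1088 = -68. The loss equals the DWL triangle ½·17·8.

Net change in total surplus = -68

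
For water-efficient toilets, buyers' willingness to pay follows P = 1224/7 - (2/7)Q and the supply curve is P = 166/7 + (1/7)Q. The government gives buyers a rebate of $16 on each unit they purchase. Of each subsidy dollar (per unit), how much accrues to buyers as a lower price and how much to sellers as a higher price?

Buyers gain 32/3 per unit; sellers gain 16/3 per unit

Pre-subsidy: 1224/7 - (2/7)Q = 166/7 + (1/7)Q gives Q* = 1058/3 and P* = 1556/21.
With the rebate, buyers effectively pay Pb = Ps − 16, where Ps is the price sellers receive.
On the curves, Pb = 1224/7 - (2/7)Q and Ps = 166/7 + (1/7)Q; the wedge Ps − Pb = 16 gives 166/7 + (1/7)Q − (1224/7 - (2/7)Q) = 16, so Q' = 390.
Then Pb = 1224/7 − (2/7)·390 = 444/7 and Ps = 166/7 + (1/7)·390 = 556/7.
Buyers' price falls by P* − Pb = 1556/21 − 444/7 = 32/3; sellers' price rises by Ps − P* = 556/7 − 1556/21 = 16/3.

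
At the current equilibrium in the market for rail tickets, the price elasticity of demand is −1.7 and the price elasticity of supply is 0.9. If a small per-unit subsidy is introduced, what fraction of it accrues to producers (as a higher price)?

For a small subsidy around the equilibrium, the benefit split depends on the relative slopes, which at a point are proportional to the elasticities.
Buyer share = εs/(εs + |εd|) = 0.9/(0.9 + 1.7) = 9/26; seller share = |εd|/(εs + |εd|) = 17/26.
So producers capture 17/26 of the subsidy.

Producer share = 17/26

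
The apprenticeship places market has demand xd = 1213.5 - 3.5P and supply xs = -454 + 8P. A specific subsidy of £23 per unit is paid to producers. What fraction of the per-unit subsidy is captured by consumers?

Pre-subsidy: 1213.5 - 3.5P = -454 + 8P gives P* = 145, x* = 706.
With the subsidy, sellers receive Ps = Pb + 23 for each unit, where Pb is the price buyers pay.
Supply in terms of Pb becomes xs = -454 + 8(Pb + 23) = -270 + 8Pb. Setting this equal to demand: 1213.5 - 3.5Pb = -270 + 8Pb, so Pb = 129.
Sellers receive Ps = 129 + 23 = 152; x' = 1213.5 − 3.5·129 = 762.
Buyers' price falls by P* − Pb = 145 − 129 = 16; sellers' price rises by Ps − P* = 152 − 145 = 7.
So consumers capture 16/23 = 16/23 of each unit of subsidy.

Consumer share = 16/23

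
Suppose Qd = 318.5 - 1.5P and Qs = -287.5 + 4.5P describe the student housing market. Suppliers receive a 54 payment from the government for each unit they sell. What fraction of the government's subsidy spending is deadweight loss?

DWL / government spending = 243/1822

Pre-subsidy: 318.5 - 1.5P = -287.5 + 4.5P gives P* = 101, Q* = 167.
With the subsidy, sellers receive Ps = Pb + 54 for each unit, where Pb is the price buyers pay.
Supply in terms of Pb becomes Qs = -287.5 + 4.5(Pb + 54) = -44.5 + 4.5Pb. Setting this equal to demand: 318.5 - 1.5Pb = -44.5 + 4.5Pb, so Pb = 60.5.
Sellers receive Ps = 60.5 + 54 = 114.5; Q' = 318.5 − 1.5·60.5 = 227.75.
ΔCS = ½(167 + 227.75)(101 − 60.5) = 7993.6875; ΔPS = ½(167 + 227.75)(114.5 − 101) = 2664.5625.
Government spending = 54 × 227.75 = 12298.5.
DWL = ½ × 54 × (227.75 − 167) = 1640.25; fraction = 1640.25 / 12298.5 = 243/1822.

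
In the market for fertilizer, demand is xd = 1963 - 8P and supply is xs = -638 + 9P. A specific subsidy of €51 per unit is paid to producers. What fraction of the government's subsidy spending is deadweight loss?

DWL / government spending = 108/955

Pre-subsidy: 1963 - 8P = -638 + 9P gives P* = 153, x* = 739.
With the subsidy, sellers receive Ps = Pb + 51 for each unit, where Pb is the price buyers pay.
Supply in terms of Pb becomes xs = -638 + 9(Pb + 51) = -179 + 9Pb. Setting this equal to demand: 1963 - 8Pb = -179 + 9Pb, so Pb = 126.
Sellers receive Ps = 126 + 51 = 177; x' = 1963 − 8·126 = 955.
ΔCS = ½(739 + 955)(153 − 126) = 22869; ΔPS = ½(739 + 955)(177 − 153) = 20328.
Government spending = 51 × 955 = 48705.
DWL = ½ × 51 × (955 − 739) = 5508; fraction = 5508 / 48705 = 108/955.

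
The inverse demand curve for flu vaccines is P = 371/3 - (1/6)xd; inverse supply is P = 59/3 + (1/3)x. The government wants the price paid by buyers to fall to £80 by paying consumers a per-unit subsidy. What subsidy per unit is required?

At a buyer price of 80, quantity demanded is 742 − 6·80 = 262.
Sellers supply 262 only when they receive Ps = 59/3 + (1/3)·262 = 107.
s = Ps − Pb = 107 − 80 = 27.

Required subsidy s = £27 per unit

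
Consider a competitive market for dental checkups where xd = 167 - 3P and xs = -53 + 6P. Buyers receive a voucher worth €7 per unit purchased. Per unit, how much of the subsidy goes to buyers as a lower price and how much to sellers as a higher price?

Pre-subsidy: 167 - 3P = -53 + 6P gives P* = 220/9, x* = 281/3.
With the rebate, buyers effectively pay Pb = Ps − 7, where Ps is the price sellers receive.
Demand in terms of Ps becomes xd = 167 − 3(Ps − 7) = 188 - 3Ps. Setting this equal to supply: 188 - 3Ps = -53 + 6Ps, so Ps = 241/9.
Buyers pay Pb = 241/9 − 7 = 178/9; x' = -53 + 6·(241/9) = 323/3.
Buyers' price falls by P* − Pb = 220/9 − 178/9 = 14/3; sellers' price rises by Ps − P* = 241/9 − 220/9 = 7/3.

Buyers gain 14/3 per unit; sellers gain 7/3 per unit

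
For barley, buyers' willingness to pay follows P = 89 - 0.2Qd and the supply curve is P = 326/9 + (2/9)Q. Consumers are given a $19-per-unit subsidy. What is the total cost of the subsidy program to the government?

Government cost = $3230

Pre-subsidy: 89 - 0.2Q = 326/9 + (2/9)Q gives Q* = 125 and P* = 64.
With the rebate, buyers effectively pay Pb = Ps − 19, where Ps is the price sellers receive.
On the curves, Pb = 89 - 0.2Q and Ps = 326/9 + (2/9)Q; the wedge Ps − Pb = 19 gives 326/9 + (2/9)Q − (89 - 0.2Q) = 19, so Q' = 170.
Then Pb = 89 − 0.2·170 = 55 and Ps = 326/9 + (2/9)·170 = 74.
Government outlay = subsidy × quantity = 19 × 170 = 3230.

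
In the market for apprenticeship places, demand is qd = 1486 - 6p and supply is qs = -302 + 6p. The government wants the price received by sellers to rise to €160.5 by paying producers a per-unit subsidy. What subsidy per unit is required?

Required subsidy s = €23 per unit

At a seller price of 160.5, quantity supplied is -302 + 6·160.5 = 661.
Buyers absorb 661 only when they pay pb with 1486 − 6·pb = 661, i.e. pb = 137.5.
s = ps − pb = 160.5 − 137.5 = 23.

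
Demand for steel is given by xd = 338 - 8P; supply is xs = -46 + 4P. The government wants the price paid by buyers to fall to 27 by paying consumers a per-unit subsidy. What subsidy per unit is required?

At a buyer price of 27, quantity demanded is 338 − 8·27 = 122.
Sellers supply 122 only when they receive Ps with -46 + 4·Ps = 122, i.e. Ps = 42.
s = Ps − Pb = 42 − 27 = 15.

Required subsidy s = 15 per unit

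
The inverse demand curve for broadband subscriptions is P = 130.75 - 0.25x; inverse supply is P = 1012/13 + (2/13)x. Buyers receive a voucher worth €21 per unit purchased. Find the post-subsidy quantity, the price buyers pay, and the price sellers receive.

x' = 183; buyers pay €85; sellers receive €106

Pre-subsidy: 130.75 - 0.25x = 1012/13 + (2/13)x gives x* = 131 and P* = 98.
With the rebate, buyers effectively pay Pb = Ps − 21, where Ps is the price sellers receive.
On the curves, Pb = 130.75 - 0.25x and Ps = 1012/13 + (2/13)x; the wedge Ps − Pb = 21 gives 1012/13 + (2/13)x − (130.75 - 0.25x) = 21, so x' = 183.
Then Pb = 130.75 − 0.25·183 = 85 and Ps = 1012/13 + (2/13)·183 = 106.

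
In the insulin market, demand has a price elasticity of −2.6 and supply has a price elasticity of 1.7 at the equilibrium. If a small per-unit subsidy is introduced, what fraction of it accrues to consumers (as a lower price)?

Consumer share = 17/43

For a small subsidy around the equilibrium, the benefit split depends on the relative slopes, which at a point are proportional to the elasticities.
Buyer share = εs/(εs + |εd|) = 1.7/(1.7 + 2.6) = 17/43; seller share = |εd|/(εs + |εd|) = 26/43.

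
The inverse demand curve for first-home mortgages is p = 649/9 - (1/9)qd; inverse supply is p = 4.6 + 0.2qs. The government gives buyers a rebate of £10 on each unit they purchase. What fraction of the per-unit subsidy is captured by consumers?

Pre-subsidy: 649/9 - (1/9)q = 4.6 + 0.2q gives q* = 217 and p* = 48.
With the rebate, buyers effectively pay pb = ps − 10, where ps is the price sellers receive.
On the curves, pb = 649/9 - (1/9)q and ps = 4.6 + 0.2q; the wedge ps − pb = 10 gives 4.6 + 0.2q − (649/9 - (1/9)q) = 10, so q' = 1744/7.
Then pb = 649/9 − (1/9)·(1744/7) = 311/7 and ps = 4.6 + 0.2·(1744/7) = 381/7.
Buyers' price falls by p* − pb = 48 − 311/7 = 25/7; sellers' price rises by ps − p* = 381/7 − 48 = 45/7.
So consumers capture (25/7)/10 = 5/14 of each unit of subsidy.

Consumer share = 5/14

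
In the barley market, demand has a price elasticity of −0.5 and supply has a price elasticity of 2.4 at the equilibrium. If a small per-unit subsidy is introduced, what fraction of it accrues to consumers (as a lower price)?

Consumer share = 24/29

For a small subsidy around the equilibrium, the benefit split depends on the relative slopes, which at a point are proportional to the elasticities.
Buyer share = εs/(εs + |εd|) = 2.4/(2.4 + 0.5) = 24/29; seller share = |εd|/(εs + |εd|) = 5/29.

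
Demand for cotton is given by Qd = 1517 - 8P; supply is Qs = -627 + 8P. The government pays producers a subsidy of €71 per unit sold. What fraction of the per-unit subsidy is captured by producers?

Pre-subsidy: 1517 - 8P = -627 + 8P gives P* = 134, Q* = 445.
With the subsidy, sellers receive Ps = Pb + 71 for each unit, where Pb is the price buyers pay.
Supply in terms of Pb becomes Qs = -627 + 8(Pb + 71) = -59 + 8Pb. Setting this equal to demand: 1517 - 8Pb = -59 + 8Pb, so Pb = 98.5.
Sellers receive Ps = 98.5 + 71 = 169.5; Q' = 1517 − 8·98.5 = 729.
Buyers' price falls by P* − Pb = 134 − 98.5 = 35.5; sellers' price rises by Ps − P* = 169.5 − 134 = 35.5.
So producers capture 35.5/71 = 0.5 of each unit of subsidy.

Producer share = 0.5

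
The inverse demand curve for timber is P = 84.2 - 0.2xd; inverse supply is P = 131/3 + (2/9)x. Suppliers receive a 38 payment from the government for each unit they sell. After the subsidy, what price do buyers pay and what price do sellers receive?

Pre-subsidy: 84.2 - 0.2x = 131/3 + (2/9)x gives x* = 96 and P* = 65.
With the subsidy, sellers receive Ps = Pb + 38 for each unit, where Pb is the price buyers pay.
On the curves, Pb = 84.2 - 0.2x and Ps = 131/3 + (2/9)x; the wedge Ps − Pb = 38 gives 131/3 + (2/9)x − (84.2 - 0.2x) = 38, so x' = 186.
Then Pb = 84.2 − 0.2·186 = 47 and Ps = 131/3 + (2/9)·186 = 85.

Buyers pay 47; sellers receive 85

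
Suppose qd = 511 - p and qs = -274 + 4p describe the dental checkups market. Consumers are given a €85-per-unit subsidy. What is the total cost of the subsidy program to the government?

Pre-subsidy: 511 - p = -274 + 4p gives p* = 157, q* = 354.
With the rebate, buyers effectively pay pb = ps − 85, where ps is the price sellers receive.
Demand in terms of ps becomes qd = 511 − 1(ps − 85) = 596 - ps. Setting this equal to supply: 596 - ps = -274 + 4ps, so ps = 174.
Buyers pay pb = 174 − 85 = 89; q' = -274 + 4·174 = 422.
Government outlay = subsidy × quantity = 85 × 422 = 35870.

Government cost = €35870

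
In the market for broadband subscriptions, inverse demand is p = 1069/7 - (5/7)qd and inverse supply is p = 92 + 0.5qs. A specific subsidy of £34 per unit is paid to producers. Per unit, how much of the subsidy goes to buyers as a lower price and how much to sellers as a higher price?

Pre-subsidy: 1069/7 - (5/7)q = 92 + 0.5q gives q* = 50 and p* = 117.
With the subsidy, sellers receive ps = pb + 34 for each unit, where pb is the price buyers pay.
On the curves, pb = 1069/7 - (5/7)q and ps = 92 + 0.5q; the wedge ps − pb = 34 gives 92 + 0.5q − (1069/7 - (5/7)q) = 34, so q' = 78.
Then pb = 1069/7 − (5/7)·78 = 97 and ps = 92 + 0.5·78 = 131.
Buyers' price falls by p* − pb = 117 − 97 = 20; sellers' price rises by ps − p* = 131 − 117 = 14.

Buyers gain £20 per unit; sellers gain £14 per unit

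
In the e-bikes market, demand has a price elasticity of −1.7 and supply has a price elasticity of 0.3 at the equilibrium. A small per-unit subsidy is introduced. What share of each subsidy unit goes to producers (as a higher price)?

Producer share = 0.85

For a small subsidy around the equilibrium, the benefit split depends on the relative slopes, which at a point are proportional to the elasticities.
Buyer share = εs/(εs + |εd|) = 0.3/(0.3 + 1.7) = 0.15; seller share = |εd|/(εs + |εd|) = 0.85.
So producers capture 0.85 of the subsidy.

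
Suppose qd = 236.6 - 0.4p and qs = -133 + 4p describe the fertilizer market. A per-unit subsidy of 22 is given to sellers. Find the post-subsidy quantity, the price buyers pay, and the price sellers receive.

Pre-subsidy: 236.6 - 0.4p = -133 + 4p gives p* = 84, q* = 203.
With the subsidy, sellers receive ps = pb + 22 for each unit, where pb is the price buyers pay.
Supply in terms of pb becomes qs = -133 + 4(pb + 22) = -45 + 4pb. Setting this equal to demand: 236.6 - 0.4pb = -45 + 4pb, so pb = 64.
Sellers receive ps = 64 + 22 = 86; q' = 236.6 − 0.4·64 = 211.

q' = 211; buyers pay 64; sellers receive 86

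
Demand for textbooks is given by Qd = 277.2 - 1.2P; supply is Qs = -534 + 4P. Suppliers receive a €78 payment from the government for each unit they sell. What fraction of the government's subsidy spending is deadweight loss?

Pre-subsidy: 277.2 - 1.2P = -534 + 4P gives P* = 156, Q* = 90.
With the subsidy, sellers receive Ps = Pb + 78 for each unit, where Pb is the price buyers pay.
Supply in terms of Pb becomes Qs = -534 + 4(Pb + 78) = -222 + 4Pb. Setting this equal to demand: 277.2 - 1.2Pb = -222 + 4Pb, so Pb = 96.
Sellers receive Ps = 96 + 78 = 174; Q' = 277.2 − 1.2·96 = 162.
ΔCS = ½(90 + 162)(156 − 96) = 7560; ΔPS = ½(90 + 162)(174 − 156) = 2268.
Government spending = 78 × 162 = 12636.
DWL = ½ × 78 × (162 − 90) = 2808; fraction = 2808 / 12636 = 2/9.

DWL / government spending = 2/9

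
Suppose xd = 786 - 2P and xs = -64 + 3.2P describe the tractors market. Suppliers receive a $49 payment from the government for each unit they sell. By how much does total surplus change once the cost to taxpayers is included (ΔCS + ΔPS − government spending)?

Pre-subsidy: 786 - 2P = -64 + 3.2P gives P* = 2125/13, x* = 5968/13.
With the subsidy, sellers receive Ps = Pb + 49 for each unit, where Pb is the price buyers pay.
Supply in terms of Pb becomes xs = -64 + 3.2(Pb + 49) = 92.8 + 3.2Pb. Setting this equal to demand: 786 - 2Pb = 92.8 + 3.2Pb, so Pb = 1733/13.
Sellers receive Ps = 1733/13 + 49 = 2370/13; x' = 786 − 2·(1733/13) = 6752/13.
ΔCS = ½(5968/13 + 6752/13)(2125/13 − 1733/13) = 2493120/169; ΔPS = ½(5968/13 + 6752/13)(2370/13 − 2125/13) = 1558200/169.
Government spending = 49 × 6752/13 = 330848/13.
Net change = 2493120/169 + 1558200/169 − 330848/13 = -19208/13. The loss equals the DWL triangle ½·49·784/13.

Net change in total surplus = -19208/13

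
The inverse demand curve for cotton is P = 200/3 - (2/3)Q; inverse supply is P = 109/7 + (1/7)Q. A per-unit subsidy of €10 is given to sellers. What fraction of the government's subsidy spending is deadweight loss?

DWL / government spending = 105/1283

Pre-subsidy: 200/3 - (2/3)Q = 109/7 + (1/7)Q gives Q* = 1073/17 and P* = 418/17.
With the subsidy, sellers receive Ps = Pb + 10 for each unit, where Pb is the price buyers pay.
On the curves, Pb = 200/3 - (2/3)Q and Ps = 109/7 + (1/7)Q; the wedge Ps − Pb = 10 gives 109/7 + (1/7)Q − (200/3 - (2/3)Q) = 10, so Q' = 1283/17.
Then Pb = 200/3 − (2/3)·(1283/17) = 278/17 and Ps = 109/7 + (1/7)·(1283/17) = 448/17.
ΔCS = ½(1073/17 + 1283/17)(418/17 − 278/17) = 164920/289; ΔPS = ½(1073/17 + 1283/17)(448/17 − 418/17) = 35340/289.
Government spending = 10 × 1283/17 = 12830/17.
DWL = ½ × 10 × (1283/17 − 1073/17) = 1050/17; fraction = (1050/17) / (12830/17) = 105/1283.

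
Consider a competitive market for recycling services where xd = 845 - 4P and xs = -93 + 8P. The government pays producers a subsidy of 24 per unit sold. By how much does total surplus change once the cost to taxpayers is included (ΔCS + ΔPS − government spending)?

Net change in total surplus = -768

Pre-subsidy: 845 - 4P = -93 + 8P gives P* = 469/6, x* = 1597/3.
With the subsidy, sellers receive Ps = Pb + 24 for each unit, where Pb is the price buyers pay.
Supply in terms of Pb becomes xs = -93 + 8(Pb + 24) = 99 + 8Pb. Setting this equal to demand: 845 - 4Pb = 99 + 8Pb, so Pb = 373/6.
Sellers receive Ps = 373/6 + 24 = 517/6; x' = 845 − 4·(373/6) = 1789/3.
ΔCS = ½(1597/3 + 1789/3)(469/6 − 373/6) = 27088/3; ΔPS = ½(1597/3 + 1789/3)(517/6 − 469/6) = 13544/3.
Government spending = 24 × 1789/3 = 14312.
Net change = 27088/3 + 13544/3 − 14312 = -768. The loss equals the DWL triangle ½·24·64.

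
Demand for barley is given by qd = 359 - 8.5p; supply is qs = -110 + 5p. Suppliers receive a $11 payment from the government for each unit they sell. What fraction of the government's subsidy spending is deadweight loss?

Pre-subsidy: 359 - 8.5p = -110 + 5p gives p* = 938/27, q* = 1720/27.
With the subsidy, sellers receive ps = pb + 11 for each unit, where pb is the price buyers pay.
Supply in terms of pb becomes qs = -110 + 5(pb + 11) = -55 + 5pb. Setting this equal to demand: 359 - 8.5pb = -55 + 5pb, so pb = 92/3.
Sellers receive ps = 92/3 + 11 = 125/3; q' = 359 − 8.5·(92/3) = 295/3.
ΔCS = ½(1720/27 + 295/3)(938/27 − 92/3) = 240625/729; ΔPS = ½(1720/27 + 295/3)(125/3 − 938/27) = 818125/1458.
Government spending = 11 × 295/3 = 3245/3.
DWL = ½ × 11 × (295/3 − 1720/27) = 10285/54; fraction = (10285/54) / (3245/3) = 187/1062.

DWL / government spending = 187/1062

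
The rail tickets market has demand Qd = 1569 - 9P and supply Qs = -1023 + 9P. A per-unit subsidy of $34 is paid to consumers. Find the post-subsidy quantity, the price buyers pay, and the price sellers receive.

Pre-subsidy: 1569 - 9P = -1023 + 9P gives P* = 144, Q* = 273.
With the rebate, buyers effectively pay Pb = Ps − 34, where Ps is the price sellers receive.
Demand in terms of Ps becomes Qd = 1569 − 9(Ps − 34) = 1875 - 9Ps. Setting this equal to supply: 1875 - 9Ps = -1023 + 9Ps, so Ps = 161.
Buyers pay Pb = 161 − 34 = 127; Q' = -1023 + 9·161 = 426.

Q' = 426; buyers pay $127; sellers receive $161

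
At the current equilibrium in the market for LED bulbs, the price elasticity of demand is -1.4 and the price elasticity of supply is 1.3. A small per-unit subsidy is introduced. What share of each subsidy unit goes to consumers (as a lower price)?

For a small subsidy around the equilibrium, the benefit split depends on the relative slopes, which at a point are proportional to the elasticities.
Buyer share = εs/(εs + |εd|) = 1.3/(1.3 + 1.4) = 13/27; seller share = |εd|/(εs + |εd|) = 14/27.

Consumer share = 13/27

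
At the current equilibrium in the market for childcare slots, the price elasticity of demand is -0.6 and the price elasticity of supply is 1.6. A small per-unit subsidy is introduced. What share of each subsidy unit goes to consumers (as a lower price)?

For a small subsidy around the equilibrium, the benefit split depends on the relative slopes, which at a point are proportional to the elasticities.
Buyer share = εs/(εs + |εd|) = 1.6/(1.6 + 0.6) = 8/11; seller share = |εd|/(εs + |εd|) = 3/11.

Consumer share = 8/11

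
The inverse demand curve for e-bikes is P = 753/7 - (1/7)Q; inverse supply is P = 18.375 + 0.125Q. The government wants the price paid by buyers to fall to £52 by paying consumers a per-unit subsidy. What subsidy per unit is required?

Required subsidy s = £15 per unit

At a buyer price of 52, quantity demanded is 753 − 7·52 = 389.
Sellers supply 389 only when they receive Ps = 18.375 + 0.125·389 = 67.
s = Ps − Pb = 67 − 52 = 15.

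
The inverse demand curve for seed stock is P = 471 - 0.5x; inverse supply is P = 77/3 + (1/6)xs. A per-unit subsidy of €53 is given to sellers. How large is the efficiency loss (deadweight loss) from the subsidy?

Pre-subsidy: 471 - 0.5x = 77/3 + (1/6)x gives x* = 668 and P* = 137.
With the subsidy, sellers receive Ps = Pb + 53 for each unit, where Pb is the price buyers pay.
On the curves, Pb = 471 - 0.5x and Ps = 77/3 + (1/6)x; the wedge Ps − Pb = 53 gives 77/3 + (1/6)x − (471 - 0.5x) = 53, so x' = 747.5.
Then Pb = 471 − 0.5·747.5 = 97.25 and Ps = 77/3 + (1/6)·747.5 = 150.25.
The subsidy expands output by 747.5 − 668 = 79.5 past the efficient level; on those units the gap between marginal cost and willingness to pay runs from 0 up to 53.
DWL = ½ × 53 × 79.5 = 2106.75.

Deadweight loss = €2106.75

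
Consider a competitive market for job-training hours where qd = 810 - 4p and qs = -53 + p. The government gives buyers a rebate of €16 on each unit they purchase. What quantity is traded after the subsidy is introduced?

q' = 132.4

Pre-subsidy: 810 - 4p = -53 + p gives p* = 172.6, q* = 119.6.
With the rebate, buyers effectively pay pb = ps − 16, where ps is the price sellers receive.
Demand in terms of ps becomes qd = 810 − 4(ps − 16) = 874 - 4ps. Setting this equal to supply: 874 - 4ps = -53 + ps, so ps = 185.4.
Buyers pay pb = 185.4 − 16 = 169.4; q' = -53 + 1·185.4 = 132.4.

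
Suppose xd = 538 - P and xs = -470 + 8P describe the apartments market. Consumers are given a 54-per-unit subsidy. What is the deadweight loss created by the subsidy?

Pre-subsidy: 538 - P = -470 + 8P gives P* = 112, x* = 426.
With the rebate, buyers effectively pay Pb = Ps − 54, where Ps is the price sellers receive.
Demand in terms of Ps becomes xd = 538 − 1(Ps − 54) = 592 - Ps. Setting this equal to supply: 592 - Ps = -470 + 8Ps, so Ps = 118.
Buyers pay Pb = 118 − 54 = 64; x' = -470 + 8·118 = 474.
The subsidy expands output by 474 − 426 = 48 past the efficient level; on those units the gap between marginal cost and willingness to pay runs from 0 up to 54.
DWL = ½ × 54 × 48 = 1296.

Deadweight loss = 1296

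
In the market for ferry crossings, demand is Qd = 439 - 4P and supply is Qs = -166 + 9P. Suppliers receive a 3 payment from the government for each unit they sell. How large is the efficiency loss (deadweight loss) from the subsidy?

Deadweight loss = 162/13

Pre-subsidy: 439 - 4P = -166 + 9P gives P* = 605/13, Q* = 3287/13.
With the subsidy, sellers receive Ps = Pb + 3 for each unit, where Pb is the price buyers pay.
Supply in terms of Pb becomes Qs = -166 + 9(Pb + 3) = -139 + 9Pb. Setting this equal to demand: 439 - 4Pb = -139 + 9Pb, so Pb = 578/13.
Sellers receive Ps = 578/13 + 3 = 617/13; Q' = 439 − 4·(578/13) = 3395/13.
The subsidy expands output by 3395/13 − 3287/13 = 108/13 past the efficient level; on those units the gap between marginal cost and willingness to pay runs from 0 up to 3.
DWL = ½ × 3 × 108/13 = 162/13.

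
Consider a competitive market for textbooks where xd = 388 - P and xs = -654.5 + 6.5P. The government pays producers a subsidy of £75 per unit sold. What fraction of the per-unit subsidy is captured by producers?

Producer share = 2/15

Pre-subsidy: 388 - P = -654.5 + 6.5P gives P* = 139, x* = 249.
With the subsidy, sellers receive Ps = Pb + 75 for each unit, where Pb is the price buyers pay.
Supply in terms of Pb becomes xs = -654.5 + 6.5(Pb + 75) = -167 + 6.5Pb. Setting this equal to demand: 388 - Pb = -167 + 6.5Pb, so Pb = 74.
Sellers receive Ps = 74 + 75 = 149; x' = 388 − 1·74 = 314.
Buyers' price falls by P* − Pb = 139 − 74 = 65; sellers' price rises by Ps − P* = 149 − 139 = 10.
So producers capture 10/75 = 2/15 of each unit of subsidy.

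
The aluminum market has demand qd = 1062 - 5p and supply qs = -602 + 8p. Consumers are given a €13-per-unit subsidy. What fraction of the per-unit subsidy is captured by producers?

Producer share = 5/13

Pre-subsidy: 1062 - 5p = -602 + 8p gives p* = 128, q* = 422.
With the rebate, buyers effectively pay pb = ps − 13, where ps is the price sellers receive.
Demand in terms of ps becomes qd = 1062 − 5(ps − 13) = 1127 - 5ps. Setting this equal to supply: 1127 - 5ps = -602 + 8ps, so ps = 133.
Buyers pay pb = 133 − 13 = 120; q' = -602 + 8·133 = 462.
Buyers' price falls by p* − pb = 128 − 120 = 8; sellers' price rises by ps − p* = 133 − 128 = 5.
So producers capture 5/13 = 5/13 of each unit of subsidy.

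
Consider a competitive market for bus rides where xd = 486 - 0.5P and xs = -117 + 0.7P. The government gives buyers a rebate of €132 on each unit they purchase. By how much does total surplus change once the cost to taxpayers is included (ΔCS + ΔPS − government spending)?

Pre-subsidy: 486 - 0.5P = -117 + 0.7P gives P* = 502.5, x* = 234.75.
With the rebate, buyers effectively pay Pb = Ps − 132, where Ps is the price sellers receive.
Demand in terms of Ps becomes xd = 486 − 0.5(Ps − 132) = 552 - 0.5Ps. Setting this equal to supply: 552 - 0.5Ps = -117 + 0.7Ps, so Ps = 557.5.
Buyers pay Pb = 557.5 − 132 = 425.5; x' = -117 + 0.7·557.5 = 273.25.
ΔCS = ½(234.75 + 273.25)(502.5 − 425.5) = 19558; ΔPS = ½(234.75 + 273.25)(557.5 − 502.5) = 13970.
Government spending = 132 × 273.25 = 36069.
Net change = 19558 + 13970 − 36069 = -2541. The loss equals the DWL triangle ½·132·38.5.

Net change in total surplus = -€2541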